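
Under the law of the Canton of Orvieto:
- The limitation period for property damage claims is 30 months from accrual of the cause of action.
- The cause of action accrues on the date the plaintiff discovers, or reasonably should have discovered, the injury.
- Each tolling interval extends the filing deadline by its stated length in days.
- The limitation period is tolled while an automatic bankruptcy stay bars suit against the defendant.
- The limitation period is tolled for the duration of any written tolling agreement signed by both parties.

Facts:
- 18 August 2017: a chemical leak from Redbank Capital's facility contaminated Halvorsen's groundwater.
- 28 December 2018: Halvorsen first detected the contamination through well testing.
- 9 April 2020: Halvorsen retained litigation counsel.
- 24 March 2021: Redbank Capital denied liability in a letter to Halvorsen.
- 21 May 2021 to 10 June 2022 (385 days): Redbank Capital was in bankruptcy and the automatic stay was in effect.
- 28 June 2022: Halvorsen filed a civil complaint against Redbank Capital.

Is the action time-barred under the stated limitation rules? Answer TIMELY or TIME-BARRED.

Accrual is tied to discovery, so the period began on 28 December 2018 rather than on 18 August 2017 when the act occurred.
The untolled deadline — 30 months after 28 December 2018 — is 28 June 2021.
The automatic bankruptcy stay from 21 May 2021 to 10 June 2022 tolled the period for 385 days, extending the deadline to 18 July 2022.
Nothing else in the chronology tolls or restarts the period.
Filing on 28 June 2022 beat the 18 July 2022 deadline — the action is timely.

TIMELY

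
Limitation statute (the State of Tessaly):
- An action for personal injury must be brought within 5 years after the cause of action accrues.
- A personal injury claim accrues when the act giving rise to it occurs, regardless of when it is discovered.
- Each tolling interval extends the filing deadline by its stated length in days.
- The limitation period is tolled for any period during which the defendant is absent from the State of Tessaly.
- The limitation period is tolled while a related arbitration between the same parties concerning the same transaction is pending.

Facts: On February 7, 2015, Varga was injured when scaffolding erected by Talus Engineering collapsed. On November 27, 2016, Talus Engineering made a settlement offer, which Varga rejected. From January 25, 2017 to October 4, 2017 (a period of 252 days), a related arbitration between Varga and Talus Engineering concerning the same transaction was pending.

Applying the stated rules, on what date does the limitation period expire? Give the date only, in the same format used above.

October 16, 2020

The cause of action accrued on February 7, 2015, the date of the act.
5 years from February 7, 2015 is February 7, 2020.
The period was tolled for 252 days by the pending related arbitration (January 25, 2017 to October 4, 2017), pushing the deadline to October 16, 2020.
Nothing else in the chronology tolls or restarts the period.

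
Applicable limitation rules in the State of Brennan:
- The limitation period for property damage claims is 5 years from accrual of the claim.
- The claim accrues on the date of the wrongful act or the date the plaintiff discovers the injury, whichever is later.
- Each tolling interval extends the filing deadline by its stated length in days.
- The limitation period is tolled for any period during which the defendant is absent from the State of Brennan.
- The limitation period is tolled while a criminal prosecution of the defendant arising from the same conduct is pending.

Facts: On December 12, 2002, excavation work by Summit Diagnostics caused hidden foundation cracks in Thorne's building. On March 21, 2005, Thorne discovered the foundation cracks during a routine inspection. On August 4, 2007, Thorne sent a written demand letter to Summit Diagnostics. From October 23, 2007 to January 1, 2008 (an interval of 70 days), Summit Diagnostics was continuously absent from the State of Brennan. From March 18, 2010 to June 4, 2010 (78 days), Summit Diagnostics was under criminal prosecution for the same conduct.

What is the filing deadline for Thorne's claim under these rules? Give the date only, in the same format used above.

Taking the later of the act (December 12, 2002) and discovery (March 21, 2005), the claim accrued on March 21, 2005.
The untolled deadline — 5 years after March 21, 2005 — is March 21, 2010.
The period was tolled for 70 days by the defendant's absence from the jurisdiction (October 23, 2007 to January 1, 2008), pushing the deadline to May 30, 2010.
Because the pending criminal prosecution ran from March 18, 2010 to June 4, 2010, the deadline is extended by 78 days to August 16, 2010.
None of the other events listed affects the running of the period under the stated rules.

August 16, 2010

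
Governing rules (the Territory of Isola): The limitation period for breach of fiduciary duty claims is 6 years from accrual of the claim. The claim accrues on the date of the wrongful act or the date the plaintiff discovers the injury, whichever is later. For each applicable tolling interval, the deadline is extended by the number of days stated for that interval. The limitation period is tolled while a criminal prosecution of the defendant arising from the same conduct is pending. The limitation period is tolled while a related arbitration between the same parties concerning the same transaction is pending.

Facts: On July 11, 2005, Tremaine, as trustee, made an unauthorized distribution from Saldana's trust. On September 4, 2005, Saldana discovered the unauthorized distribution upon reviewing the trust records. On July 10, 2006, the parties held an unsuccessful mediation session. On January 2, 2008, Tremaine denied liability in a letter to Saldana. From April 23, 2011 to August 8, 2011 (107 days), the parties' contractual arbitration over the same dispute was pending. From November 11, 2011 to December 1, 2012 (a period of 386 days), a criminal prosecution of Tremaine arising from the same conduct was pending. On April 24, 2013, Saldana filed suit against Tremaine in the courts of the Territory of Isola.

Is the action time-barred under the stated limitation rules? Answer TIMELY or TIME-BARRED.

Taking the later of the act (July 11, 2005) and discovery (September 4, 2005), the claim accrued on September 4, 2005.
6 years from September 4, 2005 is September 4, 2011.
The pending related arbitration from April 23, 2011 to August 8, 2011 tolled the period for 107 days, extending the deadline to December 20, 2011.
Because the pending criminal prosecution ran from November 11, 2011 to December 1, 2012, the deadline is extended by 386 days to January 9, 2013.
The other events in the timeline have no effect on the limitation period under the stated rules.
Saldana filed on April 24, 2013, after the January 9, 2013 deadline, so the action is time-barred.

TIME-BARRED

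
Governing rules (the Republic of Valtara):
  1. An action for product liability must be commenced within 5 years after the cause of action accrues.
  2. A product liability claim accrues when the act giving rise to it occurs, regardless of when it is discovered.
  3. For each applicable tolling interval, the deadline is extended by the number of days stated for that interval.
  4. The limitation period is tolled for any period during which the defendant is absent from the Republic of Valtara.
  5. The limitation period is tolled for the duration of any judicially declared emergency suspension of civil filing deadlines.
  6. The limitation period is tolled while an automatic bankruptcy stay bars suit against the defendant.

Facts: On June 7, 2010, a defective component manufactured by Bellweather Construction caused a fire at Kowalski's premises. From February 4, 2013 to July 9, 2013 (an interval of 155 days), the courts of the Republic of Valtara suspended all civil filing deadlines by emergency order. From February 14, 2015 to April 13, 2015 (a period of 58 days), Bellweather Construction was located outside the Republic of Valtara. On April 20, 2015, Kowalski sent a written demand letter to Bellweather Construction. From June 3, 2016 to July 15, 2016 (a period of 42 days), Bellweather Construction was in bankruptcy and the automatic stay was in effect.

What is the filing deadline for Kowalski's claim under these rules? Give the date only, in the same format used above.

January 6, 2016

The cause of action accrued on June 7, 2010, the date of the act.
The untolled deadline — 5 years after June 7, 2010 — is June 7, 2015.
Because the emergency suspension of filing deadlines ran from February 4, 2013 to July 9, 2013, the deadline is extended by 155 days to November 9, 2015.
The period was tolled for 58 days by the defendant's absence from the jurisdiction (February 14, 2015 to April 13, 2015), pushing the deadline to January 6, 2016.
By the time the automatic bankruptcy stay began on June 3, 2016, the limitation period had already expired on January 6, 2016; that interval cannot revive it.
The other events in the timeline have no effect on the limitation period under the stated rules.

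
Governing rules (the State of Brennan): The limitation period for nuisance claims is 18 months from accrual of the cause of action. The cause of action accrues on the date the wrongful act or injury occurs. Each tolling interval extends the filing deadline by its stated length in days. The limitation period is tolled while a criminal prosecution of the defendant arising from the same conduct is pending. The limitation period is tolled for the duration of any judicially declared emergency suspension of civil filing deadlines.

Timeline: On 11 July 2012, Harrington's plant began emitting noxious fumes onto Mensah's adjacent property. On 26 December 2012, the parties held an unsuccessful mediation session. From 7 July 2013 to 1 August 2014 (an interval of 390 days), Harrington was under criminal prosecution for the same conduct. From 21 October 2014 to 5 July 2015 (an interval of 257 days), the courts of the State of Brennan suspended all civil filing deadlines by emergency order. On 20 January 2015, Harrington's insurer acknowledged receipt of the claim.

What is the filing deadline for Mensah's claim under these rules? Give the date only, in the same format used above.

The claim accrued on 11 July 2012, when the wrongful act occurred.
18 months from 11 July 2012 is 11 January 2014.
The period was tolled for 390 days by the pending criminal prosecution (7 July 2013 to 1 August 2014), pushing the deadline to 5 February 2015.
Because the emergency suspension of filing deadlines ran from 21 October 2014 to 5 July 2015, the deadline is extended by 257 days to 20 October 2015.
Nothing else in the chronology tolls or restarts the period.

20 October 2015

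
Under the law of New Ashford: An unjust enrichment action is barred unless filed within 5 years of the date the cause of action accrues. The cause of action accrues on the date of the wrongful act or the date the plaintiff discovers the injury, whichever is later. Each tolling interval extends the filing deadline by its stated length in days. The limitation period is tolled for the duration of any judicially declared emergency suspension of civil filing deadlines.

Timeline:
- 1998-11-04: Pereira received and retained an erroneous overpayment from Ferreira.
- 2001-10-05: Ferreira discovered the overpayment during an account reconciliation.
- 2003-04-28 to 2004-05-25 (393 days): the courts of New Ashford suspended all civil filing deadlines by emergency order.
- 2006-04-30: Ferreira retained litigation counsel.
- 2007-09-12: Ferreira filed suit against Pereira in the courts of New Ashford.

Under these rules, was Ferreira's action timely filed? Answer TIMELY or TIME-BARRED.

TIMELY

Because discovery on 2001-10-05 post-dates the 1998-11-04 act, accrual under the later-of rule falls on 2001-10-05.
5 years from 2001-10-05 is 2006-10-05.
Because the emergency suspension of filing deadlines ran from 2003-04-28 to 2004-05-25, the deadline is extended by 393 days to 2007-11-02.
Nothing else in the chronology tolls or restarts the period.
The 2007-09-12 filing precedes the 2007-11-02 deadline; the claim is timely.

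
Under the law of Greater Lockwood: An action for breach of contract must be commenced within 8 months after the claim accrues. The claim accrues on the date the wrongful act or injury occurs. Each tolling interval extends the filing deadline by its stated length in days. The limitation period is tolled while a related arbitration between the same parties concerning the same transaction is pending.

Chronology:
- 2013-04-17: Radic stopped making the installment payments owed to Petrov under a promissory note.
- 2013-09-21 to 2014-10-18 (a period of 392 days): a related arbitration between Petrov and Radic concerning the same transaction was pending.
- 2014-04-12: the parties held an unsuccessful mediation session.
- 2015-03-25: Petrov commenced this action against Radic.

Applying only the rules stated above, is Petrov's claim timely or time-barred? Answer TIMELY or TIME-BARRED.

The claim accrued on 2013-04-17, the date of the act.
The untolled deadline — 8 months after 2013-04-17 — is 2013-12-17.
The pending related arbitration from 2013-09-21 to 2014-10-18 tolled the period for 392 days, extending the deadline to 2015-01-13.
None of the other events listed affects the running of the period under the stated rules.
Petrov filed on 2015-03-25, after the 2015-01-13 deadline, so the action is time-barred.

TIME-BARRED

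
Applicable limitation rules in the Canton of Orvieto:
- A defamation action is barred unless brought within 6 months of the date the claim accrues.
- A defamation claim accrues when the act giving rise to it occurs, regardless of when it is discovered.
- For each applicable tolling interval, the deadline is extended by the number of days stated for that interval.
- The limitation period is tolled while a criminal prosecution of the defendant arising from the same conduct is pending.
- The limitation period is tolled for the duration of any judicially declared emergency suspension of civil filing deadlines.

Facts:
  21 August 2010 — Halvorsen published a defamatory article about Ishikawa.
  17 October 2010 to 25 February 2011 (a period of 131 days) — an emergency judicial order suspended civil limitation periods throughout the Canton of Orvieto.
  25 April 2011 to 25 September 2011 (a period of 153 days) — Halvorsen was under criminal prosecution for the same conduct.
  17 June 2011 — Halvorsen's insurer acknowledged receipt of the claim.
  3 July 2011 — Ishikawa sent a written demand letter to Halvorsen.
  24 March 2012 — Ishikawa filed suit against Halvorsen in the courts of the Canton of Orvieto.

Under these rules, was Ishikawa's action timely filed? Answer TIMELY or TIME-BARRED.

TIME-BARRED

The limitation period began to run on 21 August 2010.
6 months from 21 August 2010 is 21 February 2011.
Because the emergency suspension of filing deadlines ran from 17 October 2010 to 25 February 2011, the deadline is extended by 131 days to 2 July 2011.
Because the pending criminal prosecution ran from 25 April 2011 to 25 September 2011, the deadline is extended by 153 days to 2 December 2011.
Nothing else in the chronology tolls or restarts the period.
Ishikawa filed on 24 March 2012, after the 2 December 2011 deadline, so the action is time-barred.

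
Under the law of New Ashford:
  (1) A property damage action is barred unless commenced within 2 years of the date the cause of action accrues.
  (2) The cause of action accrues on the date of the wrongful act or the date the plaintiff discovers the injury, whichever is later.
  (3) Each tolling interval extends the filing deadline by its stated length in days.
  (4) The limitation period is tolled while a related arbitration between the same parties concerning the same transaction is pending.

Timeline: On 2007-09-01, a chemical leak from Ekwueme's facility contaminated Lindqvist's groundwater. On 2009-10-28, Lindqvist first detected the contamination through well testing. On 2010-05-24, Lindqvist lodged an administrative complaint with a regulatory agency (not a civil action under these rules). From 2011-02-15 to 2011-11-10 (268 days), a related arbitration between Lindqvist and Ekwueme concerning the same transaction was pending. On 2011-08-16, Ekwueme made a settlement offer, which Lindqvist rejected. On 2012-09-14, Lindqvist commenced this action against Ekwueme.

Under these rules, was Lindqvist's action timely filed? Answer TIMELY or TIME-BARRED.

The claim accrued on 2009-10-28 — the later of the 2007-09-01 act and the 2009-10-28 discovery.
Adding the 2 years base period to 2009-10-28 gives a deadline of 2011-10-28, before any tolling.
The period was tolled for 268 days by the pending related arbitration (2011-02-15 to 2011-11-10), pushing the deadline to 2012-07-22.
None of the other events listed affects the running of the period under the stated rules.
Lindqvist filed on 2012-09-14, after the 2012-07-22 deadline, so the action is time-barred.

TIME-BARRED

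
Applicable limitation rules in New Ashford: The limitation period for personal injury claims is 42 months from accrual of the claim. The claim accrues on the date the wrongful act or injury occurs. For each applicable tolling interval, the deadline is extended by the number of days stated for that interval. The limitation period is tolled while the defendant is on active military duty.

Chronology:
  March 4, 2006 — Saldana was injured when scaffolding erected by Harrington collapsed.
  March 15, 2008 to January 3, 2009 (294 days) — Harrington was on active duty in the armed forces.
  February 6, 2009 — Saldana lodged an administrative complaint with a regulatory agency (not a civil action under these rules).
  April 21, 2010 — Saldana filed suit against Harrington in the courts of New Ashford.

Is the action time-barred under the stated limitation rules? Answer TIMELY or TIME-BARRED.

The claim accrued on March 4, 2006, when the wrongful act occurred.
42 months from March 4, 2006 is September 4, 2009.
Because the defendant's active military service ran from March 15, 2008 to January 3, 2009, the deadline is extended by 294 days to June 25, 2010.
The other events in the timeline have no effect on the limitation period under the stated rules.
Filing on April 21, 2010 beat the June 25, 2010 deadline — the action is timely.

TIMELY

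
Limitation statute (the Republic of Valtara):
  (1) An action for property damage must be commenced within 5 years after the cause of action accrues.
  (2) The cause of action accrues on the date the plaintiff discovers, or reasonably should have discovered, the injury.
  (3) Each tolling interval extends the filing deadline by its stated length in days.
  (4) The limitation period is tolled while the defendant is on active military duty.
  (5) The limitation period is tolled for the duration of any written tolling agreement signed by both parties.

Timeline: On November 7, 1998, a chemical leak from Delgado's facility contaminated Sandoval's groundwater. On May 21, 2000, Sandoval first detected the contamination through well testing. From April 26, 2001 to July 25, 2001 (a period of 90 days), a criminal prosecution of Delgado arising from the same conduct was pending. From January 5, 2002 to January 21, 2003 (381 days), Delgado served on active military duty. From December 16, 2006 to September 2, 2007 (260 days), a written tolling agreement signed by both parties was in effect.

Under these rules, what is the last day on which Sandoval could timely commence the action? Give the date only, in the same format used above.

June 6, 2006

Accrual is tied to discovery, so the period began on May 21, 2000 rather than on November 7, 1998 when the act occurred.
Adding the 5 years base period to May 21, 2000 gives a deadline of May 21, 2005, before any tolling.
The defendant's active military service from January 5, 2002 to January 21, 2003 tolled the period for 381 days, extending the deadline to June 6, 2006.
The written tolling agreement starting December 16, 2006 came too late — the period had run on June 6, 2006 — and so does not extend the deadline.
The pending criminal prosecution from April 26, 2001 to July 25, 2001 does not toll the period, because no stated rule makes a criminal prosecution a tolling event.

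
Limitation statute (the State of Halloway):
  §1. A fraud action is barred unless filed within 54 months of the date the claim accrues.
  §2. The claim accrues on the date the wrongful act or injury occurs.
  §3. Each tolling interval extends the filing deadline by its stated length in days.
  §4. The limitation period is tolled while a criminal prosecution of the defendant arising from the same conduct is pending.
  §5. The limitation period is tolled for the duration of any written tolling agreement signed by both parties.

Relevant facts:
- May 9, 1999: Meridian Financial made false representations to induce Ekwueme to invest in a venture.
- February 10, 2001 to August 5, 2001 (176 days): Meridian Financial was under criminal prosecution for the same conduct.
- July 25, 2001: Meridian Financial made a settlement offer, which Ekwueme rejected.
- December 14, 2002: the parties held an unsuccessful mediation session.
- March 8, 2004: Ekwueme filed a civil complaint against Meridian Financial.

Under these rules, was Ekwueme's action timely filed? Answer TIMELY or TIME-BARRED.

The claim accrued on May 9, 1999, when the wrongful act occurred.
Adding the 54 months base period to May 9, 1999 gives a deadline of November 9, 2003, before any tolling.
The pending criminal prosecution from February 10, 2001 to August 5, 2001 tolled the period for 176 days, extending the deadline to May 3, 2004.
The other events in the timeline have no effect on the limitation period under the stated rules.
Ekwueme filed on March 8, 2004, before the May 3, 2004 deadline, so the action is timely.

TIMELY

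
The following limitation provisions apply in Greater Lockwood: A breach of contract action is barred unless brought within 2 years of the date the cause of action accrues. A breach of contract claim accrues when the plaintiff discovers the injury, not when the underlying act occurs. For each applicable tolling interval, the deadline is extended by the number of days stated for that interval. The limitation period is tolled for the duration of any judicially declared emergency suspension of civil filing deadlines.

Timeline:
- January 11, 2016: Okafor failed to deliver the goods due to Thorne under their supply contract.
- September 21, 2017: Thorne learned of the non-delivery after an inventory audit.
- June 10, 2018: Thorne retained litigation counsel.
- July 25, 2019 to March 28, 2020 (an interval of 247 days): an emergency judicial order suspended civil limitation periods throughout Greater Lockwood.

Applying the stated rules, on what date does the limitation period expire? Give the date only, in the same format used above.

Under the discovery rule, the claim accrued on September 21, 2017, when Thorne discovered the injury — not on the January 11, 2016 date of the underlying act.
Adding the 2 years base period to September 21, 2017 gives a deadline of September 21, 2019, before any tolling.
The emergency suspension of filing deadlines from July 25, 2019 to March 28, 2020 tolled the period for 247 days, extending the deadline to May 25, 2020.
None of the other events listed affects the running of the period under the stated rules.

May 25, 2020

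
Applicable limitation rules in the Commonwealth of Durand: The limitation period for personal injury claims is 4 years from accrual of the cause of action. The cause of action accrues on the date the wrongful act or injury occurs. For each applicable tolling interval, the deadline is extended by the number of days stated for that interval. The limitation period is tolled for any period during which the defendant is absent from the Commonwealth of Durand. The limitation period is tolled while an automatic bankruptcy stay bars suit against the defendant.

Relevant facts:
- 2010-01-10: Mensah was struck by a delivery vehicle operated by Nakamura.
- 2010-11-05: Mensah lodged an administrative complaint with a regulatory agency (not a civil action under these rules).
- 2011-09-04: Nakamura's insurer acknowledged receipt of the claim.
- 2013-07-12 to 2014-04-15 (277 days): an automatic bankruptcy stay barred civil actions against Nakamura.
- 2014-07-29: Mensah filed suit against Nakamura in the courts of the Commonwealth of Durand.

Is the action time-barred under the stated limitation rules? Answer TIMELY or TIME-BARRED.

TIMELY

The claim accrued on 2010-01-10, when the wrongful act occurred.
The untolled deadline — 4 years after 2010-01-10 — is 2014-01-10.
Because the automatic bankruptcy stay ran from 2013-07-12 to 2014-04-15, the deadline is extended by 277 days to 2014-10-14.
None of the other events listed affects the running of the period under the stated rules.
The 2014-07-29 filing precedes the 2014-10-14 deadline; the claim is timely.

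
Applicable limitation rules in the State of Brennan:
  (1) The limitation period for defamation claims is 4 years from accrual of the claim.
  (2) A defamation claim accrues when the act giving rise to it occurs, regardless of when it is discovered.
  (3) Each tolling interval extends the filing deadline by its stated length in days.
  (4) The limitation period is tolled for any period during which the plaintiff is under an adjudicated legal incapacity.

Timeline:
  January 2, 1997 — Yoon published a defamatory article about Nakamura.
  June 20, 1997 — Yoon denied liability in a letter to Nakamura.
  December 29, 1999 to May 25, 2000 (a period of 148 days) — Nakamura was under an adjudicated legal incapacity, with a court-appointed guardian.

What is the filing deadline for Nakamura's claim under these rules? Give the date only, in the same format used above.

May 30, 2001

The limitation period began to run on January 2, 1997.
4 years from January 2, 1997 is January 2, 2001.
Because the plaintiff's legal incapacity ran from December 29, 1999 to May 25, 2000, the deadline is extended by 148 days to May 30, 2001.
None of the other events listed affects the running of the period under the stated rules.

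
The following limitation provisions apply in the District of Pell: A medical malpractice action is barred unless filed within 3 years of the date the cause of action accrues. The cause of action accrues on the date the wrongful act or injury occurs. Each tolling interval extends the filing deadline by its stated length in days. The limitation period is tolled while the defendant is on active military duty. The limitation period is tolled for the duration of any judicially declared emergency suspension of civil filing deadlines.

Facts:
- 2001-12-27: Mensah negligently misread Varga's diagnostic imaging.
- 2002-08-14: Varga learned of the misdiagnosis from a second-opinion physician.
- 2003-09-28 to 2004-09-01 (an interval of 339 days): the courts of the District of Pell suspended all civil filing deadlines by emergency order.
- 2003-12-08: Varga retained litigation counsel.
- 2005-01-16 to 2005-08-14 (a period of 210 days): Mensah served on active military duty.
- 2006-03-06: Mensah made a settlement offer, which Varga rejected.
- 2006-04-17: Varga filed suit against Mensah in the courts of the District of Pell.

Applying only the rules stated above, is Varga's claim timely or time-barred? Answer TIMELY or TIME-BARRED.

The claim accrued on 2001-12-27, when the wrongful act occurred; under the stated occurrence rule the 2002-08-14 discovery does not delay accrual.
The untolled deadline — 3 years after 2001-12-27 — is 2004-12-27.
The emergency suspension of filing deadlines from 2003-09-28 to 2004-09-01 tolled the period for 339 days, extending the deadline to 2005-12-01.
The defendant's active military service from 2005-01-16 to 2005-08-14 tolled the period for 210 days, extending the deadline to 2006-06-29.
Nothing else in the chronology tolls or restarts the period.
Filing on 2006-04-17 beat the 2006-06-29 deadline — the action is timely.

TIMELY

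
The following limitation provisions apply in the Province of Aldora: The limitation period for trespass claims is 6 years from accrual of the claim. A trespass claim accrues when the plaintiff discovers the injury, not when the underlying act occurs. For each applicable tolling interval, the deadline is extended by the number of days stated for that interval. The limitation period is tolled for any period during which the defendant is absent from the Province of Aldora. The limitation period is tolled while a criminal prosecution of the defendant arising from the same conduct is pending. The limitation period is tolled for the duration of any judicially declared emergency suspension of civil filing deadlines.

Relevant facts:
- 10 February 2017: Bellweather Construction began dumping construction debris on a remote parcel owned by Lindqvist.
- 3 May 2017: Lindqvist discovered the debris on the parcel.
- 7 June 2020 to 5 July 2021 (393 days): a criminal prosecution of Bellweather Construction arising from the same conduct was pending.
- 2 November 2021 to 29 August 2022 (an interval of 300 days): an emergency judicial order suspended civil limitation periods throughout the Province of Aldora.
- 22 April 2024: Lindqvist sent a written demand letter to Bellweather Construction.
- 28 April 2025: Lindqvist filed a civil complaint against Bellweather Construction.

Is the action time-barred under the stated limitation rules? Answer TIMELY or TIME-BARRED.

TIME-BARRED

The claim did not accrue until Lindqvist discovered the injury on 3 May 2017; the 10 February 2017 act date does not start the clock under the stated rule.
The untolled deadline — 6 years after 3 May 2017 — is 3 May 2023.
Because the pending criminal prosecution ran from 7 June 2020 to 5 July 2021, the deadline is extended by 393 days to 30 May 2024.
The emergency suspension of filing deadlines from 2 November 2021 to 29 August 2022 tolled the period for 300 days, extending the deadline to 26 March 2025.
The other events in the timeline have no effect on the limitation period under the stated rules.
Filing on 28 April 2025 missed the 26 March 2025 deadline — the action is time-barred.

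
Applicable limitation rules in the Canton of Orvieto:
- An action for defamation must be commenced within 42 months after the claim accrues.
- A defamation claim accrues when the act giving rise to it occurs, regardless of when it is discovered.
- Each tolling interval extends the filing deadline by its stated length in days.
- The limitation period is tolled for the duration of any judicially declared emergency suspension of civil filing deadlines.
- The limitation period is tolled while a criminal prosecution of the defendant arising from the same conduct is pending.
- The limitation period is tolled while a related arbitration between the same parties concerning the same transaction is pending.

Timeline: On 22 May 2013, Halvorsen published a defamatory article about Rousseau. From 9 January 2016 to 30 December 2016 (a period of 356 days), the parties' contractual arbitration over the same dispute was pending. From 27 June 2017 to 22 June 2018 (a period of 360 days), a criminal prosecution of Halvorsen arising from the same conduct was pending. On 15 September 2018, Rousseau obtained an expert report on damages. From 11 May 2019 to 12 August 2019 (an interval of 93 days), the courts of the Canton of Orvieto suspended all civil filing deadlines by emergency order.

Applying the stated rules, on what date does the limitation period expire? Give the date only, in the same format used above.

8 November 2018

The limitation period began to run on 22 May 2013.
The untolled deadline — 42 months after 22 May 2013 — is 22 November 2016.
Because the pending related arbitration ran from 9 January 2016 to 30 December 2016, the deadline is extended by 356 days to 13 November 2017.
The pending criminal prosecution from 27 June 2017 to 22 June 2018 tolled the period for 360 days, extending the deadline to 8 November 2018.
The emergency suspension of filing deadlines from 11 May 2019 to 12 August 2019 began after the period had already run on 8 November 2018, so it has no tolling effect.
Nothing else in the chronology tolls or restarts the period.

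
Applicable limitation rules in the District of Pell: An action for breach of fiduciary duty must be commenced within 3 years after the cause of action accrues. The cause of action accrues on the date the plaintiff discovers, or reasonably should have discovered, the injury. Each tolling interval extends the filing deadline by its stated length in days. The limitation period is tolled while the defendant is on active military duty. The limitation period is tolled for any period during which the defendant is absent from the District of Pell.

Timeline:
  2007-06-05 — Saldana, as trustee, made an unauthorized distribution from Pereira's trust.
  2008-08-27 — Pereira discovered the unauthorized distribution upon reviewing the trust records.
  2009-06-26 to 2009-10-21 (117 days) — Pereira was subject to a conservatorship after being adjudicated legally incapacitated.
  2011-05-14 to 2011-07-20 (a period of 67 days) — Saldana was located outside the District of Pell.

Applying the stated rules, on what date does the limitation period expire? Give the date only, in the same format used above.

Accrual is tied to discovery, so the period began on 2008-08-27 rather than on 2007-06-05 when the act occurred.
3 years from 2008-08-27 is 2011-08-27.
Because the defendant's absence from the jurisdiction ran from 2011-05-14 to 2011-07-20, the deadline is extended by 67 days to 2011-11-02.
The plaintiff's legal incapacity from 2009-06-26 to 2009-10-21 does not toll the period, because no stated rule makes the plaintiff's incapacity a tolling event.

2011-11-02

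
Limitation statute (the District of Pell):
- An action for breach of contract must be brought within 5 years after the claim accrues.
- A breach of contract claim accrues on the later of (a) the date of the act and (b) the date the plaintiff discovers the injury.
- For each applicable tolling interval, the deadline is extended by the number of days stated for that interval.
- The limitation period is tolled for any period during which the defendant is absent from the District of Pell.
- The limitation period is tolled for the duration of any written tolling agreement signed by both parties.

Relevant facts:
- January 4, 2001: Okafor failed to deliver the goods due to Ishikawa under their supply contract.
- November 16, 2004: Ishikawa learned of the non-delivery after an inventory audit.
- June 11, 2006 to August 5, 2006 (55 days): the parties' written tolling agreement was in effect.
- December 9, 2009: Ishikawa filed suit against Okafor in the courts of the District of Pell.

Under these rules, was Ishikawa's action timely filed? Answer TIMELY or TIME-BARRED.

Because discovery on November 16, 2004 post-dates the January 4, 2001 act, accrual under the later-of rule falls on November 16, 2004.
Adding the 5 years base period to November 16, 2004 gives a deadline of November 16, 2009, before any tolling.
The period was tolled for 55 days by the written tolling agreement (June 11, 2006 to August 5, 2006), pushing the deadline to January 10, 2010.
The December 9, 2009 filing precedes the January 10, 2010 deadline; the claim is timely.

TIMELY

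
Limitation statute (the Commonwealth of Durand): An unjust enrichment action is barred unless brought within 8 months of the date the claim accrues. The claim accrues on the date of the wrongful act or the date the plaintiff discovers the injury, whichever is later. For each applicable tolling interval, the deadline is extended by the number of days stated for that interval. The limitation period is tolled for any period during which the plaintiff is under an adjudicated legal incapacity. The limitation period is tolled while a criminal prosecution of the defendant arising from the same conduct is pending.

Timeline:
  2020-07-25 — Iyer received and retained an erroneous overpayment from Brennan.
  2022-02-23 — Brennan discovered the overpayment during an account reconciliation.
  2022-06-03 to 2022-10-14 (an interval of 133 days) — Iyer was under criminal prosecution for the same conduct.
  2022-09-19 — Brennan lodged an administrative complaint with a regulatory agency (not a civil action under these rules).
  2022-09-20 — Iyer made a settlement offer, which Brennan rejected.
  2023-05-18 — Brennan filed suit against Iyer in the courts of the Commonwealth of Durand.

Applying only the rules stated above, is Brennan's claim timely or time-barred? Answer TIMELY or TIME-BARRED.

TIME-BARRED

Because discovery on 2022-02-23 post-dates the 2020-07-25 act, accrual under the later-of rule falls on 2022-02-23.
Adding the 8 months base period to 2022-02-23 gives a deadline of 2022-10-23, before any tolling.
The period was tolled for 133 days by the pending criminal prosecution (2022-06-03 to 2022-10-14), pushing the deadline to 2023-03-05.
The other events in the timeline have no effect on the limitation period under the stated rules.
The 2023-05-18 filing falls after the 2023-03-05 deadline; the claim is time-barred.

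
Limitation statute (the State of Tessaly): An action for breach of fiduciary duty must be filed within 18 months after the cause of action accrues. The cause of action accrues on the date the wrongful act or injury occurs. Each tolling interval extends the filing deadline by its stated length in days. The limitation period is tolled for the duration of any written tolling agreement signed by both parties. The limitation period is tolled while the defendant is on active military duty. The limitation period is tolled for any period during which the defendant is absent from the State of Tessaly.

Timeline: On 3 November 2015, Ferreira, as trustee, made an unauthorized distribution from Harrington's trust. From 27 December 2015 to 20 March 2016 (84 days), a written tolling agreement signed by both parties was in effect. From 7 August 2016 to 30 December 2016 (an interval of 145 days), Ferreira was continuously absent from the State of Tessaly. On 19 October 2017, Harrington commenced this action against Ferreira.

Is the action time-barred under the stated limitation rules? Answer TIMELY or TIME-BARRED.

TIMELY

The claim accrued on 3 November 2015, when the wrongful act occurred.
The untolled deadline — 18 months after 3 November 2015 — is 3 May 2017.
The written tolling agreement from 27 December 2015 to 20 March 2016 tolled the period for 84 days, extending the deadline to 26 July 2017.
The defendant's absence from the jurisdiction from 7 August 2016 to 30 December 2016 tolled the period for 145 days, extending the deadline to 18 December 2017.
The 19 October 2017 filing precedes the 18 December 2017 deadline; the claim is timely.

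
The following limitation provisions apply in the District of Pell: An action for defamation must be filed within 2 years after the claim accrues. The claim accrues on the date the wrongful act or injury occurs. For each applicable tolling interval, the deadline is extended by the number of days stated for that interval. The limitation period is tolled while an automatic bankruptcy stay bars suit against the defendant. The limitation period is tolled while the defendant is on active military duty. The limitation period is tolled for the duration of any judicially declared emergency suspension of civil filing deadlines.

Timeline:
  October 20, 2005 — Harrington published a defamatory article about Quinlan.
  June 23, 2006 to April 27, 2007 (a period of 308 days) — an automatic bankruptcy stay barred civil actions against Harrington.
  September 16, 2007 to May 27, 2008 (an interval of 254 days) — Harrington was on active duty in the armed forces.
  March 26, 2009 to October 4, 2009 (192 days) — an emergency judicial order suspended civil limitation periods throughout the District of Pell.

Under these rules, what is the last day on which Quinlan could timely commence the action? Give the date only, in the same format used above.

The claim accrued on October 20, 2005, the date of the act.
Adding the 2 years base period to October 20, 2005 gives a deadline of October 20, 2007, before any tolling.
The automatic bankruptcy stay from June 23, 2006 to April 27, 2007 tolled the period for 308 days, extending the deadline to August 23, 2008.
Because the defendant's active military service ran from September 16, 2007 to May 27, 2008, the deadline is extended by 254 days to May 4, 2009.
Because the emergency suspension of filing deadlines ran from March 26, 2009 to October 4, 2009, the deadline is extended by 192 days to November 12, 2009.

November 12, 2009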